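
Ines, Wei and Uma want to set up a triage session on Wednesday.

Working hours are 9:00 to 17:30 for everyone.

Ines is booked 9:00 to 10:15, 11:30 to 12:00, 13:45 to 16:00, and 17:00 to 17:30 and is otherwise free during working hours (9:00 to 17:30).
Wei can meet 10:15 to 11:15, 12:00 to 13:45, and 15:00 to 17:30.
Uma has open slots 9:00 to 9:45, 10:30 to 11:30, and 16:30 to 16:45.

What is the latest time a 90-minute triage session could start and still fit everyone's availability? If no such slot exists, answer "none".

Ines free within 09:00–17:30: 10:15–11:30, 12:00–13:45, 16:00–17:00.
Ines ∩ Wei: 10:15–11:15, 12:00–13:45, 16:00–17:00.
Ines ∩ Wei ∩ Uma: 10:30–11:15, 16:30–16:45.
Windows ≥ 90 min: (none).

none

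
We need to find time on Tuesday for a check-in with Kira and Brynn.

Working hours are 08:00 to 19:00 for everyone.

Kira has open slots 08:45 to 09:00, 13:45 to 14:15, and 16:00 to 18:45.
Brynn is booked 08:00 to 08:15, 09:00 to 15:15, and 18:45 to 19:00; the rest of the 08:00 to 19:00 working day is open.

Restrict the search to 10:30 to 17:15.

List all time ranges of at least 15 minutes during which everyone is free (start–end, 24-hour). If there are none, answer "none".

Brynn free within 08:00–19:00: 08:15–09:00, 15:15–18:45.
Kira ∩ Brynn: 08:45–09:00, 16:00–18:45.
Restricted to 10:30–17:15: 16:00–17:15.
Windows ≥ 15 min: 16:00–17:15.

16:00–17:15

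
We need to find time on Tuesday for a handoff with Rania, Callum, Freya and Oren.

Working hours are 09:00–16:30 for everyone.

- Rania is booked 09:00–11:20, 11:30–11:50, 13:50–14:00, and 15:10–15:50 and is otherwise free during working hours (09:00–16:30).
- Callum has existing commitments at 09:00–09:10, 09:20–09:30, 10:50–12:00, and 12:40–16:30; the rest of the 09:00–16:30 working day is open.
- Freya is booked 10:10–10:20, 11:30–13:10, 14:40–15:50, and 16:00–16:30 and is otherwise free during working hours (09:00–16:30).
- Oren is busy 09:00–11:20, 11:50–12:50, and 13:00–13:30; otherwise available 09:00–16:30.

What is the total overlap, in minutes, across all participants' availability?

Rania free within 09:00–16:30: 11:20–11:30, 11:50–13:50, 14:00–15:10, 15:50–16:30.
Callum free within 09:00–16:30: 09:10–09:20, 09:30–10:50, 12:00–12:40.
Freya free within 09:00–16:30: 09:00–10:10, 10:20–11:30, 13:10–14:40, 15:50–16:00.
Oren free within 09:00–16:30: 11:20–11:50, 12:50–13:00, 13:30–16:30.
Rania ∩ Callum: 12:00–12:40.
Rania ∩ Callum ∩ Freya: (none).
Rania ∩ Callum ∩ Freya ∩ Oren: (none).
Total common minutes: 0.

0 minutes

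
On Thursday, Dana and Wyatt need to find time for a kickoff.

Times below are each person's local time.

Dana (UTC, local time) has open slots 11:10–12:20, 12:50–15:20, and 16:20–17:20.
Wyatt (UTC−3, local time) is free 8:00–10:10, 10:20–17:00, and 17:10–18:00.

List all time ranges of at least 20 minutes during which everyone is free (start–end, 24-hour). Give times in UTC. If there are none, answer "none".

Dana → UTC: 11:10–12:20, 12:50–15:20, 16:20–17:20.
Wyatt → UTC: 11:00–13:10, 13:20–20:00, 20:10–21:00.
Dana ∩ Wyatt: 11:10–12:20, 12:50–13:10, 13:20–15:20, 16:20–17:20.
Windows ≥ 20 min: 11:10–12:20, 12:50–13:10, 13:20–15:20, 16:20–17:20.

11:10–12:20, 12:50–13:10, 13:20–15:20, 16:20–17:20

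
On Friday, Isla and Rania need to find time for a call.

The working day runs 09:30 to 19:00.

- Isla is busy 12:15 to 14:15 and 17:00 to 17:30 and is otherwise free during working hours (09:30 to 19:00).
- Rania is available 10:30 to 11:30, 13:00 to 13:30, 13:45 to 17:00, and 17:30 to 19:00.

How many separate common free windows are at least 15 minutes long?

Isla free within 09:30–19:00: 09:30–12:15, 14:15–17:00, 17:30–19:00.
Isla ∩ Rania: 10:30–11:30, 14:15–17:00, 17:30–19:00.
Windows ≥ 15 min: 10:30–11:30, 14:15–17:00, 17:30–19:00.
That's 3 windows.

3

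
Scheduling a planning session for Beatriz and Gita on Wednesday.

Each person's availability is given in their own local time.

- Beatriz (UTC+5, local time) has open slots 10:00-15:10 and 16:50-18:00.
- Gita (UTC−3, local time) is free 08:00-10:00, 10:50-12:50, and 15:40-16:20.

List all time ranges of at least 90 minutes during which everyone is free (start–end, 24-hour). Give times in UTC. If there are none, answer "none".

none

Beatriz → UTC: 05:00–10:10, 11:50–13:00.
Gita → UTC: 11:00–13:00, 13:50–15:50, 18:40–19:20.
Beatriz ∩ Gita: 11:50–13:00.
Windows ≥ 90 min: (none).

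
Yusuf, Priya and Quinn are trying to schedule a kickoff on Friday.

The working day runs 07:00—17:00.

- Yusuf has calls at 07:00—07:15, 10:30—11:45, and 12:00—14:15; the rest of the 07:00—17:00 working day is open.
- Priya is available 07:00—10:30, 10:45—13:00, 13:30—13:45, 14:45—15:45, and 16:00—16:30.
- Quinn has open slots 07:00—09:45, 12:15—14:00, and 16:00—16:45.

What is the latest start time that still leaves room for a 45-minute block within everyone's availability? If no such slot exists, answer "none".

Yusuf free within 07:00–17:00: 07:15–10:30, 11:45–12:00, 14:15–17:00.
Yusuf ∩ Priya: 07:15–10:30, 11:45–12:00, 14:45–15:45, 16:00–16:30.
Yusuf ∩ Priya ∩ Quinn: 07:15–09:45, 16:00–16:30.
Windows ≥ 45 min: 07:15–09:45.
Latest start in the last window 07:15–09:45 is 09:45 − 45 min = 09:00.

09:00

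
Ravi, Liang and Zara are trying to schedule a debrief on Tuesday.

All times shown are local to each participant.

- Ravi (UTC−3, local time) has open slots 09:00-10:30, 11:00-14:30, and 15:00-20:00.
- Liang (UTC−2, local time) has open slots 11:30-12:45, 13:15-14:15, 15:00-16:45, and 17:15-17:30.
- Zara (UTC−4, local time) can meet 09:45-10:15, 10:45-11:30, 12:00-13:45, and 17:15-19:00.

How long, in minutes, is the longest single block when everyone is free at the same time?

Ravi → UTC: 12:00–13:30, 14:00–17:30, 18:00–23:00.
Liang → UTC: 13:30–14:45, 15:15–16:15, 17:00–18:45, 19:15–19:30.
Zara → UTC: 13:45–14:15, 14:45–15:30, 16:00–17:45, 21:15–23:00.
Ravi ∩ Liang: 14:00–14:45, 15:15–16:15, 17:00–17:30, 18:00–18:45, 19:15–19:30.
Ravi ∩ Liang ∩ Zara: 14:00–14:15, 15:15–15:30, 16:00–16:15, 17:00–17:30.
Common window lengths: 15, 15, 15, 30 min; longest is 30.

30 minutes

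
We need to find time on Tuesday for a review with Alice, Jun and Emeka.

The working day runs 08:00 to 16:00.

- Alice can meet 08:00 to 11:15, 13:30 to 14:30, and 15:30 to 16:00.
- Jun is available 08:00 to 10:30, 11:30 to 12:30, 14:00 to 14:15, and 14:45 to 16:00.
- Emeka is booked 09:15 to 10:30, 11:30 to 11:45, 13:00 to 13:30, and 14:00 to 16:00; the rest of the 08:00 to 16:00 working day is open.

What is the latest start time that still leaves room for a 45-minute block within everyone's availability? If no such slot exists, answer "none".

Emeka free within 08:00–16:00: 08:00–09:15, 10:30–11:30, 11:45–13:00, 13:30–14:00.
Alice ∩ Jun: 08:00–10:30, 14:00–14:15, 15:30–16:00.
Alice ∩ Jun ∩ Emeka: 08:00–09:15.
Windows ≥ 45 min: 08:00–09:15.
Latest start in the last window 08:00–09:15 is 09:15 − 45 min = 08:30.

08:30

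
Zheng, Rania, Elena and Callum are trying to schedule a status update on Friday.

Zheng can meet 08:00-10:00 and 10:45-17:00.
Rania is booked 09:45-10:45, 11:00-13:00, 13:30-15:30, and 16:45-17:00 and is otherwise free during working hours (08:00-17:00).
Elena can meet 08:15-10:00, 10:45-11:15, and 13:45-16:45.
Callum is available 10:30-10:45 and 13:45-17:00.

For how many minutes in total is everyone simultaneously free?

Rania free within 08:00–17:00: 08:00–09:45, 10:45–11:00, 13:00–13:30, 15:30–16:45.
Zheng ∩ Rania: 08:00–09:45, 10:45–11:00, 13:00–13:30, 15:30–16:45.
Zheng ∩ Rania ∩ Elena: 08:15–09:45, 10:45–11:00, 15:30–16:45.
Zheng ∩ Rania ∩ Elena ∩ Callum: 15:30–16:45.
Total common minutes: 75.

75 minutes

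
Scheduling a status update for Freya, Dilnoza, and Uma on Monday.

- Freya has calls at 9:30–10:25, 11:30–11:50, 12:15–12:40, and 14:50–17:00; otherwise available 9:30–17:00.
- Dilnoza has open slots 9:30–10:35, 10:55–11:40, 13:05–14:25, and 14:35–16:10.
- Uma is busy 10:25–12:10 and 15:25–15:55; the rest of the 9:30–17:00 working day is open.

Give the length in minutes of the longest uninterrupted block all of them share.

Freya free within 09:30–17:00: 10:25–11:30, 11:50–12:15, 12:40–14:50.
Uma free within 09:30–17:00: 09:30–10:25, 12:10–15:25, 15:55–17:00.
Freya ∩ Dilnoza: 10:25–10:35, 10:55–11:30, 13:05–14:25, 14:35–14:50.
Freya ∩ Dilnoza ∩ Uma: 13:05–14:25, 14:35–14:50.
Common window lengths: 80, 15 min; longest is 80.

80 minutes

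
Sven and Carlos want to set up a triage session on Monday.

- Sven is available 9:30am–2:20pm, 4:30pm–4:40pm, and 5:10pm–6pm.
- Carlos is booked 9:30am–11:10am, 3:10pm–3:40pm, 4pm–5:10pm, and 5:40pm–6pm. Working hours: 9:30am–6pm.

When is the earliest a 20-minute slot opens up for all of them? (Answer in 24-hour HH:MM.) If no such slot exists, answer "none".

11:10

Carlos free within 09:30–18:00: 11:10–15:10, 15:40–16:00, 17:10–17:40.
Sven ∩ Carlos: 11:10–14:20, 17:10–17:40.
Windows ≥ 20 min: 11:10–14:20, 17:10–17:40.
Earliest such window starts at 11:10.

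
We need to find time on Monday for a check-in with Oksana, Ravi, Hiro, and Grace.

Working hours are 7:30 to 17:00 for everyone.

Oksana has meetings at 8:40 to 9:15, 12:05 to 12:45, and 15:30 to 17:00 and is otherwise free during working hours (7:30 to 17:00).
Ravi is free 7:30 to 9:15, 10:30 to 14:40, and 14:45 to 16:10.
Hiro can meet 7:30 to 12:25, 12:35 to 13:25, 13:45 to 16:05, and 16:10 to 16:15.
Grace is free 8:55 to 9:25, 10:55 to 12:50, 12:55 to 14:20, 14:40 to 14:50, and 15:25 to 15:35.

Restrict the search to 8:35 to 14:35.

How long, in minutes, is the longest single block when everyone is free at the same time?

70 minutes

Oksana free within 07:30–17:00: 07:30–08:40, 09:15–12:05, 12:45–15:30.
Oksana ∩ Ravi: 07:30–08:40, 10:30–12:05, 12:45–14:40, 14:45–15:30.
Oksana ∩ Ravi ∩ Hiro: 07:30–08:40, 10:30–12:05, 12:45–13:25, 13:45–14:40, 14:45–15:30.
Oksana ∩ Ravi ∩ Hiro ∩ Grace: 10:55–12:05, 12:45–12:50, 12:55–13:25, 13:45–14:20, 14:45–14:50, 15:25–15:30.
Restricted to 08:35–14:35: 10:55–12:05, 12:45–12:50, 12:55–13:25, 13:45–14:20.
Common window lengths: 70, 5, 30, 35 min; longest is 70.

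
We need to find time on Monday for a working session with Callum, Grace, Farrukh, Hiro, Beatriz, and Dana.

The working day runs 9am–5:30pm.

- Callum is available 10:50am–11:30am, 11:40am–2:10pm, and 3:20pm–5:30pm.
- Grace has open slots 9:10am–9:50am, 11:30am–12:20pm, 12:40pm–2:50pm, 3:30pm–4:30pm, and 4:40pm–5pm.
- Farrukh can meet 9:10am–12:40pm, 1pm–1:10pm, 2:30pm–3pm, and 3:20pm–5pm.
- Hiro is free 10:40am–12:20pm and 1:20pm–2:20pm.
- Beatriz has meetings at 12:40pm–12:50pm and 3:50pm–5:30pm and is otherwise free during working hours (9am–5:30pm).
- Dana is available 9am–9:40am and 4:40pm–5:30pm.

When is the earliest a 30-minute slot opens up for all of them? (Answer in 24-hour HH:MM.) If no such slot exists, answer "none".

none

Beatriz free within 09:00–17:30: 09:00–12:40, 12:50–15:50.
Callum ∩ Grace: 11:40–12:20, 12:40–14:10, 15:30–16:30, 16:40–17:00.
Callum ∩ Grace ∩ Farrukh: 11:40–12:20, 13:00–13:10, 15:30–16:30, 16:40–17:00.
Callum ∩ Grace ∩ Farrukh ∩ Hiro: 11:40–12:20.
Callum ∩ Grace ∩ Farrukh ∩ Hiro ∩ Beatriz: 11:40–12:20.
Callum ∩ Grace ∩ Farrukh ∩ Hiro ∩ Beatriz ∩ Dana: (none).
Windows ≥ 30 min: (none).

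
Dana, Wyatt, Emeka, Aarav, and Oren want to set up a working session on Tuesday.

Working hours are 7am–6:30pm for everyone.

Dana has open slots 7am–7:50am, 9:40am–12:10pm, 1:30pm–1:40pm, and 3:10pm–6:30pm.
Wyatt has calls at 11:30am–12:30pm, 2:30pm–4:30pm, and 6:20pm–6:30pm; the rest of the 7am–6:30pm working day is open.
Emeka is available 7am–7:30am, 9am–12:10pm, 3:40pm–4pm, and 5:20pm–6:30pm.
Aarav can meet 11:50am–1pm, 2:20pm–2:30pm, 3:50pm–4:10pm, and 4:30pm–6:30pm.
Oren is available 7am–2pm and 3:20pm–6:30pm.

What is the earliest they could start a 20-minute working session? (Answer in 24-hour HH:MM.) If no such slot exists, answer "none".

Wyatt free within 07:00–18:30: 07:00–11:30, 12:30–14:30, 16:30–18:20.
Dana ∩ Wyatt: 07:00–07:50, 09:40–11:30, 13:30–13:40, 16:30–18:20.
Dana ∩ Wyatt ∩ Emeka: 07:00–07:30, 09:40–11:30, 17:20–18:20.
Dana ∩ Wyatt ∩ Emeka ∩ Aarav: 17:20–18:20.
Dana ∩ Wyatt ∩ Emeka ∩ Aarav ∩ Oren: 17:20–18:20.
Windows ≥ 20 min: 17:20–18:20.
Earliest such window starts at 17:20.

17:20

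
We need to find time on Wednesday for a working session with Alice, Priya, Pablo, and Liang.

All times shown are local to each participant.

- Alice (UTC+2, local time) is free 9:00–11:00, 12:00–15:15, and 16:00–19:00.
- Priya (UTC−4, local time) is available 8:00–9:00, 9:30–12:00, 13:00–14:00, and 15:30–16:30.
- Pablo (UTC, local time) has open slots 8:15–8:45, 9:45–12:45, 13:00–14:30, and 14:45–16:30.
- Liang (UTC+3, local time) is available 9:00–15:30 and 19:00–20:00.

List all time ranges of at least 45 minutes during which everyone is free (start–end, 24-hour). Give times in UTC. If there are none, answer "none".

none

Alice → UTC: 07:00–09:00, 10:00–13:15, 14:00–17:00.
Priya → UTC: 12:00–13:00, 13:30–16:00, 17:00–18:00, 19:30–20:30.
Pablo → UTC: 08:15–08:45, 09:45–12:45, 13:00–14:30, 14:45–16:30.
Liang → UTC: 06:00–12:30, 16:00–17:00.
Alice ∩ Priya: 12:00–13:00, 14:00–16:00.
Alice ∩ Priya ∩ Pablo: 12:00–12:45, 14:00–14:30, 14:45–16:00.
Alice ∩ Priya ∩ Pablo ∩ Liang: 12:00–12:30.
Windows ≥ 45 min: (none).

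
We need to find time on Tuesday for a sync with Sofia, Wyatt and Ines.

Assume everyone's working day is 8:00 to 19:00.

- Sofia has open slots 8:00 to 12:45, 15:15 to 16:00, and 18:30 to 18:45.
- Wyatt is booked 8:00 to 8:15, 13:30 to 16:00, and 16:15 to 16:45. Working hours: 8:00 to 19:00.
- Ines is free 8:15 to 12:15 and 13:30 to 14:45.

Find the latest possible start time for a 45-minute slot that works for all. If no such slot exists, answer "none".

Wyatt free within 08:00–19:00: 08:15–13:30, 16:00–16:15, 16:45–19:00.
Sofia ∩ Wyatt: 08:15–12:45, 18:30–18:45.
Sofia ∩ Wyatt ∩ Ines: 08:15–12:15.
Windows ≥ 45 min: 08:15–12:15.
Latest start in the last window 08:15–12:15 is 12:15 − 45 min = 11:30.

11:30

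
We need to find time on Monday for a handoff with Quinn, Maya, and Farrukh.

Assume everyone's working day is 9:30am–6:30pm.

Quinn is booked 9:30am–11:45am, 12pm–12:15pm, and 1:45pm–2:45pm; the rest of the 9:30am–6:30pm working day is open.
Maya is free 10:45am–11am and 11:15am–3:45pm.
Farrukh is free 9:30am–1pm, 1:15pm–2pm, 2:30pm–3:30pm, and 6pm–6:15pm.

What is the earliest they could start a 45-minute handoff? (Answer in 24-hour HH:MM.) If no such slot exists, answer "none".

12:15

Quinn free within 09:30–18:30: 11:45–12:00, 12:15–13:45, 14:45–18:30.
Quinn ∩ Maya: 11:45–12:00, 12:15–13:45, 14:45–15:45.
Quinn ∩ Maya ∩ Farrukh: 11:45–12:00, 12:15–13:00, 13:15–13:45, 14:45–15:30.
Windows ≥ 45 min: 12:15–13:00, 14:45–15:30.
Earliest such window starts at 12:15.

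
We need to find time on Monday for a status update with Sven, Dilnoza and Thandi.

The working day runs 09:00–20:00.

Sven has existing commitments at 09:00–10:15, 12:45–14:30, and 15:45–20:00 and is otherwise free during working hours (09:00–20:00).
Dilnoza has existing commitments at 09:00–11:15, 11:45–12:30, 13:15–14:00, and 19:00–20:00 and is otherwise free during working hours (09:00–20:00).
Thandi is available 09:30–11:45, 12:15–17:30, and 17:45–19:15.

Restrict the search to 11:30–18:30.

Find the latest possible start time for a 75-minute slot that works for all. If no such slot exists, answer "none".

Sven free within 09:00–20:00: 10:15–12:45, 14:30–15:45.
Dilnoza free within 09:00–20:00: 11:15–11:45, 12:30–13:15, 14:00–19:00.
Sven ∩ Dilnoza: 11:15–11:45, 12:30–12:45, 14:30–15:45.
Sven ∩ Dilnoza ∩ Thandi: 11:15–11:45, 12:30–12:45, 14:30–15:45.
Restricted to 11:30–18:30: 11:30–11:45, 12:30–12:45, 14:30–15:45.
Windows ≥ 75 min: 14:30–15:45.
Latest start in the last window 14:30–15:45 is 15:45 − 75 min = 14:30.

14:30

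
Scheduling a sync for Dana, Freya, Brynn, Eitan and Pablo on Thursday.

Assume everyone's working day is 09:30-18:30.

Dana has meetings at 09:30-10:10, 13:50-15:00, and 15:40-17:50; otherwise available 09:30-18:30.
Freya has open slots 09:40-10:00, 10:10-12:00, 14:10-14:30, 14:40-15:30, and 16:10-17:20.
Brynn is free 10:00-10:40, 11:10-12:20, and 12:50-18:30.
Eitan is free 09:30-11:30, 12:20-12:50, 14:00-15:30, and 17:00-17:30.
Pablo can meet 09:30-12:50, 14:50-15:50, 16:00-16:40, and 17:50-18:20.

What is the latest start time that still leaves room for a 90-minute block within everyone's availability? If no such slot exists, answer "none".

Dana free within 09:30–18:30: 10:10–13:50, 15:00–15:40, 17:50–18:30.
Dana ∩ Freya: 10:10–12:00, 15:00–15:30.
Dana ∩ Freya ∩ Brynn: 10:10–10:40, 11:10–12:00, 15:00–15:30.
Dana ∩ Freya ∩ Brynn ∩ Eitan: 10:10–10:40, 11:10–11:30, 15:00–15:30.
Dana ∩ Freya ∩ Brynn ∩ Eitan ∩ Pablo: 10:10–10:40, 11:10–11:30, 15:00–15:30.
Windows ≥ 90 min: (none).

none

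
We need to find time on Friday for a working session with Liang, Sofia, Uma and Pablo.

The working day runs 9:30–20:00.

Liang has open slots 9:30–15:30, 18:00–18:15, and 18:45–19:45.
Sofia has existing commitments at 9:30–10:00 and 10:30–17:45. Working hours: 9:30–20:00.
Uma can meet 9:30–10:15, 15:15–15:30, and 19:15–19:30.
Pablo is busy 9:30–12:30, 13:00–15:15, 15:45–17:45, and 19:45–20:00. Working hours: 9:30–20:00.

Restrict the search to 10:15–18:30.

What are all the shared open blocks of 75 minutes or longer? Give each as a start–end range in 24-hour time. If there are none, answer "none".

Sofia free within 09:30–20:00: 10:00–10:30, 17:45–20:00.
Pablo free within 09:30–20:00: 12:30–13:00, 15:15–15:45, 17:45–19:45.
Liang ∩ Sofia: 10:00–10:30, 18:00–18:15, 18:45–19:45.
Liang ∩ Sofia ∩ Uma: 10:00–10:15, 19:15–19:30.
Liang ∩ Sofia ∩ Uma ∩ Pablo: 19:15–19:30.
Restricted to 10:15–18:30: (none).
Windows ≥ 75 min: (none).

none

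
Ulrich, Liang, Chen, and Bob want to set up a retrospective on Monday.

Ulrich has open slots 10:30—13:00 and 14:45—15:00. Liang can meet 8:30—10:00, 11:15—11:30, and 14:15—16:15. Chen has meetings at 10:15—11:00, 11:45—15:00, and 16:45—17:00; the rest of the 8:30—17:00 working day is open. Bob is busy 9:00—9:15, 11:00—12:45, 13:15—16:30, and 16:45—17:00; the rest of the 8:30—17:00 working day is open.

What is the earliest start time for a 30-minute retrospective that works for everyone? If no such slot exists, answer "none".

Chen free within 08:30–17:00: 08:30–10:15, 11:00–11:45, 15:00–16:45.
Bob free within 08:30–17:00: 08:30–09:00, 09:15–11:00, 12:45–13:15, 16:30–16:45.
Ulrich ∩ Liang: 11:15–11:30, 14:45–15:00.
Ulrich ∩ Liang ∩ Chen: 11:15–11:30.
Ulrich ∩ Liang ∩ Chen ∩ Bob: (none).
Windows ≥ 30 min: (none).

none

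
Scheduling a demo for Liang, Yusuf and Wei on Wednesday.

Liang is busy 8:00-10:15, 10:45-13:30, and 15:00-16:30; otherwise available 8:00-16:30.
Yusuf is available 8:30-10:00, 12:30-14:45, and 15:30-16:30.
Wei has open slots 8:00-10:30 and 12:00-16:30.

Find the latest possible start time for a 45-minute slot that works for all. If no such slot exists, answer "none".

Liang free within 08:00–16:30: 10:15–10:45, 13:30–15:00.
Liang ∩ Yusuf: 13:30–14:45.
Liang ∩ Yusuf ∩ Wei: 13:30–14:45.
Windows ≥ 45 min: 13:30–14:45.
Latest start in the last window 13:30–14:45 is 14:45 − 45 min = 14:00.

14:00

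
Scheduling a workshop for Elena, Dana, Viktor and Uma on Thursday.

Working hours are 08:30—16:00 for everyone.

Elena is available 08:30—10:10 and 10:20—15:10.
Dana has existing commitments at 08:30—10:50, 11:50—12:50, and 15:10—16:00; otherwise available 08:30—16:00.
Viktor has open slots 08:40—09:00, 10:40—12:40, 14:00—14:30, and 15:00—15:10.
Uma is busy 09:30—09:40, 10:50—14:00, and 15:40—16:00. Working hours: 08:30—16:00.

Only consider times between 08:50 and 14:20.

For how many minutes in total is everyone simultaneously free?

Dana free within 08:30–16:00: 10:50–11:50, 12:50–15:10.
Uma free within 08:30–16:00: 08:30–09:30, 09:40–10:50, 14:00–15:40.
Elena ∩ Dana: 10:50–11:50, 12:50–15:10.
Elena ∩ Dana ∩ Viktor: 10:50–11:50, 14:00–14:30, 15:00–15:10.
Elena ∩ Dana ∩ Viktor ∩ Uma: 14:00–14:30, 15:00–15:10.
Restricted to 08:50–14:20: 14:00–14:20.
Total common minutes: 20.

20 minutes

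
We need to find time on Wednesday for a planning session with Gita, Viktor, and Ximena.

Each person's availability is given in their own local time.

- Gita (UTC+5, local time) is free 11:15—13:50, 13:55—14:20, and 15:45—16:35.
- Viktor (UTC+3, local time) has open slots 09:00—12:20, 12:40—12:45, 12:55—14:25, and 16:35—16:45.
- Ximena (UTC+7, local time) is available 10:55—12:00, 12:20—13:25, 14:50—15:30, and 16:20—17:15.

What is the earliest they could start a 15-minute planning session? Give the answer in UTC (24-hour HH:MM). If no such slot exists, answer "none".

07:50

Gita → UTC: 06:15–08:50, 08:55–09:20, 10:45–11:35.
Viktor → UTC: 06:00–09:20, 09:40–09:45, 09:55–11:25, 13:35–13:45.
Ximena → UTC: 03:55–05:00, 05:20–06:25, 07:50–08:30, 09:20–10:15.
Gita ∩ Viktor: 06:15–08:50, 08:55–09:20, 10:45–11:25.
Gita ∩ Viktor ∩ Ximena: 06:15–06:25, 07:50–08:30.
Windows ≥ 15 min: 07:50–08:30.
Earliest such window starts at 07:50.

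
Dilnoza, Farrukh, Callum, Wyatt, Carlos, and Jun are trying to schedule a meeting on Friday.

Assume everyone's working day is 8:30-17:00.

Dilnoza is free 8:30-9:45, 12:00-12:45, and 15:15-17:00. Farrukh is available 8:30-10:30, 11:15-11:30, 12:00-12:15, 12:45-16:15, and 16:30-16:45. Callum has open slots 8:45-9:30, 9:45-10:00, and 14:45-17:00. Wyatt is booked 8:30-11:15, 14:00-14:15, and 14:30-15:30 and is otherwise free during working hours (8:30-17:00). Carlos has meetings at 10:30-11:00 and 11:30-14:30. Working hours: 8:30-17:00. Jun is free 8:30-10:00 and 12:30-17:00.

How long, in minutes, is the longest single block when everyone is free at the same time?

45 minutes

Wyatt free within 08:30–17:00: 11:15–14:00, 14:15–14:30, 15:30–17:00.
Carlos free within 08:30–17:00: 08:30–10:30, 11:00–11:30, 14:30–17:00.
Dilnoza ∩ Farrukh: 08:30–09:45, 12:00–12:15, 15:15–16:15, 16:30–16:45.
Dilnoza ∩ Farrukh ∩ Callum: 08:45–09:30, 15:15–16:15, 16:30–16:45.
Dilnoza ∩ Farrukh ∩ Callum ∩ Wyatt: 15:30–16:15, 16:30–16:45.
Dilnoza ∩ Farrukh ∩ Callum ∩ Wyatt ∩ Carlos: 15:30–16:15, 16:30–16:45.
Dilnoza ∩ Farrukh ∩ Callum ∩ Wyatt ∩ Carlos ∩ Jun: 15:30–16:15, 16:30–16:45.
Common window lengths: 45, 15 min; longest is 45.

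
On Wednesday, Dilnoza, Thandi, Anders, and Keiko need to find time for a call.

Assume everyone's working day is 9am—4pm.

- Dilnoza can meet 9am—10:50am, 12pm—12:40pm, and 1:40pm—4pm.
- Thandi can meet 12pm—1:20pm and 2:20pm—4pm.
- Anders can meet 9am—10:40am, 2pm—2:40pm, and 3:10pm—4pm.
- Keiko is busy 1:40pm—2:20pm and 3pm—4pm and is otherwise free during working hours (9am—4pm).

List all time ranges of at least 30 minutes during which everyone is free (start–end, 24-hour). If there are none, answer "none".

none

Keiko free within 09:00–16:00: 09:00–13:40, 14:20–15:00.
Dilnoza ∩ Thandi: 12:00–12:40, 14:20–16:00.
Dilnoza ∩ Thandi ∩ Anders: 14:20–14:40, 15:10–16:00.
Dilnoza ∩ Thandi ∩ Anders ∩ Keiko: 14:20–14:40.
Windows ≥ 30 min: (none).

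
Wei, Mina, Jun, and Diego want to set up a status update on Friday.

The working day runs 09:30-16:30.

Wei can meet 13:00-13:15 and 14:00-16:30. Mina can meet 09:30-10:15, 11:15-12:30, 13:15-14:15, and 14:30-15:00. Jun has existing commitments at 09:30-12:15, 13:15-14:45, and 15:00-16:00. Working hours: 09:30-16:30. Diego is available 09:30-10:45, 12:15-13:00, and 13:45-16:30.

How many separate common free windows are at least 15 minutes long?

Jun free within 09:30–16:30: 12:15–13:15, 14:45–15:00, 16:00–16:30.
Wei ∩ Mina: 14:00–14:15, 14:30–15:00.
Wei ∩ Mina ∩ Jun: 14:45–15:00.
Wei ∩ Mina ∩ Jun ∩ Diego: 14:45–15:00.
Windows ≥ 15 min: 14:45–15:00.
That's 1 window.

1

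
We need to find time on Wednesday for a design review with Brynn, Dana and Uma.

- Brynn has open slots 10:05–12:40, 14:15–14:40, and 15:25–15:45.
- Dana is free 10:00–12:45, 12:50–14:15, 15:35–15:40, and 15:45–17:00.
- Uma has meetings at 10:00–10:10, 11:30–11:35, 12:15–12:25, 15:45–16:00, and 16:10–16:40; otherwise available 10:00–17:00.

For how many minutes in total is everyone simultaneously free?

140 minutes

Uma free within 10:00–17:00: 10:10–11:30, 11:35–12:15, 12:25–15:45, 16:00–16:10, 16:40–17:00.
Brynn ∩ Dana: 10:05–12:40, 15:35–15:40.
Brynn ∩ Dana ∩ Uma: 10:10–11:30, 11:35–12:15, 12:25–12:40, 15:35–15:40.
Total common minutes: 80 + 40 + 15 + 5 = 140.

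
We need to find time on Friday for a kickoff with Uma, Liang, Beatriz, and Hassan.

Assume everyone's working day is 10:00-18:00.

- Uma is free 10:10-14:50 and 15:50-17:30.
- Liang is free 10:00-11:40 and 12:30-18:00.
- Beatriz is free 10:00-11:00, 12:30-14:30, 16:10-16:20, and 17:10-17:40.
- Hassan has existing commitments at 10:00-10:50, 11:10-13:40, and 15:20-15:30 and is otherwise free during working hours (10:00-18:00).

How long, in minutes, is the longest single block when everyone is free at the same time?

50 minutes

Hassan free within 10:00–18:00: 10:50–11:10, 13:40–15:20, 15:30–18:00.
Uma ∩ Liang: 10:10–11:40, 12:30–14:50, 15:50–17:30.
Uma ∩ Liang ∩ Beatriz: 10:10–11:00, 12:30–14:30, 16:10–16:20, 17:10–17:30.
Uma ∩ Liang ∩ Beatriz ∩ Hassan: 10:50–11:00, 13:40–14:30, 16:10–16:20, 17:10–17:30.
Common window lengths: 10, 50, 10, 20 min; longest is 50.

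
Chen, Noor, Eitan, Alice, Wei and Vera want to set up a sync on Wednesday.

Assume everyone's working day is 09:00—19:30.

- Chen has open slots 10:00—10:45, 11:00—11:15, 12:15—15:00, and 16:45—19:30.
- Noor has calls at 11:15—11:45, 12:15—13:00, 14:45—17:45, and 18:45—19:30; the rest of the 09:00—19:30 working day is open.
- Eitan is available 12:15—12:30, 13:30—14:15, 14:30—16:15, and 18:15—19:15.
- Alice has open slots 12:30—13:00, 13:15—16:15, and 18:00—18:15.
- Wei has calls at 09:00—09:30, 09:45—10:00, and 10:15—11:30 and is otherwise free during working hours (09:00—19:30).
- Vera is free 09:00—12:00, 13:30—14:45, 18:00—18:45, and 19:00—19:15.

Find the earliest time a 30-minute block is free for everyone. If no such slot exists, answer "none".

Noor free within 09:00–19:30: 09:00–11:15, 11:45–12:15, 13:00–14:45, 17:45–18:45.
Wei free within 09:00–19:30: 09:30–09:45, 10:00–10:15, 11:30–19:30.
Chen ∩ Noor: 10:00–10:45, 11:00–11:15, 13:00–14:45, 17:45–18:45.
Chen ∩ Noor ∩ Eitan: 13:30–14:15, 14:30–14:45, 18:15–18:45.
Chen ∩ Noor ∩ Eitan ∩ Alice: 13:30–14:15, 14:30–14:45.
Chen ∩ Noor ∩ Eitan ∩ Alice ∩ Wei: 13:30–14:15, 14:30–14:45.
Chen ∩ Noor ∩ Eitan ∩ Alice ∩ Wei ∩ Vera: 13:30–14:15, 14:30–14:45.
Windows ≥ 30 min: 13:30–14:15.
Earliest such window starts at 13:30.

13:30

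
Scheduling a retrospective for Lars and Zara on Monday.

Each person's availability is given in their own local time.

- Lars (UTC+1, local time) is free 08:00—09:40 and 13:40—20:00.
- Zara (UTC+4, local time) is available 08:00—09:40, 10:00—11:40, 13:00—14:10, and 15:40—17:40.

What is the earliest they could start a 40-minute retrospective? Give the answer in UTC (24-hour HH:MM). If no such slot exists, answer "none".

Lars → UTC: 07:00–08:40, 12:40–19:00.
Zara → UTC: 04:00–05:40, 06:00–07:40, 09:00–10:10, 11:40–13:40.
Lars ∩ Zara: 07:00–07:40, 12:40–13:40.
Windows ≥ 40 min: 07:00–07:40, 12:40–13:40.
Earliest such window starts at 07:00.

07:00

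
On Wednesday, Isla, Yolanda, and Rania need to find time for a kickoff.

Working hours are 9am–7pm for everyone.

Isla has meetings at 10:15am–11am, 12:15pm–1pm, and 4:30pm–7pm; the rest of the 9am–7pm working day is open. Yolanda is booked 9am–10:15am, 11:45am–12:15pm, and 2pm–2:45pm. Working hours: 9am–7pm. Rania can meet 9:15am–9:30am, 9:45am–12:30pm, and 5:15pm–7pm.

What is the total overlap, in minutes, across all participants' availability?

45 minutes

Isla free within 09:00–19:00: 09:00–10:15, 11:00–12:15, 13:00–16:30.
Yolanda free within 09:00–19:00: 10:15–11:45, 12:15–14:00, 14:45–19:00.
Isla ∩ Yolanda: 11:00–11:45, 13:00–14:00, 14:45–16:30.
Isla ∩ Yolanda ∩ Rania: 11:00–11:45.
Total common minutes: 45.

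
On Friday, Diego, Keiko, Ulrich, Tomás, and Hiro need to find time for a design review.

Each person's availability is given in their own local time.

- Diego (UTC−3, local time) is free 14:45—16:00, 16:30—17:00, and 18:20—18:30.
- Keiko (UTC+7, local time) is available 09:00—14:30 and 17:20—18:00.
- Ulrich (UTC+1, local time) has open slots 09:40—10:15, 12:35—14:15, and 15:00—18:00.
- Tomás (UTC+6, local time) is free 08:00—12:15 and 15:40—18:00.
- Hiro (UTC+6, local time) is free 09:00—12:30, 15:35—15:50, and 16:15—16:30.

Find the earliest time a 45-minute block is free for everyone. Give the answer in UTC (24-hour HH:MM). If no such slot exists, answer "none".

none

Diego → UTC: 17:45–19:00, 19:30–20:00, 21:20–21:30.
Keiko → UTC: 02:00–07:30, 10:20–11:00.
Ulrich → UTC: 08:40–09:15, 11:35–13:15, 14:00–17:00.
Tomás → UTC: 02:00–06:15, 09:40–12:00.
Hiro → UTC: 03:00–06:30, 09:35–09:50, 10:15–10:30.
Diego ∩ Keiko: (none).
Diego ∩ Keiko ∩ Ulrich: (none).
Diego ∩ Keiko ∩ Ulrich ∩ Tomás: (none).
Diego ∩ Keiko ∩ Ulrich ∩ Tomás ∩ Hiro: (none).
Windows ≥ 45 min: (none).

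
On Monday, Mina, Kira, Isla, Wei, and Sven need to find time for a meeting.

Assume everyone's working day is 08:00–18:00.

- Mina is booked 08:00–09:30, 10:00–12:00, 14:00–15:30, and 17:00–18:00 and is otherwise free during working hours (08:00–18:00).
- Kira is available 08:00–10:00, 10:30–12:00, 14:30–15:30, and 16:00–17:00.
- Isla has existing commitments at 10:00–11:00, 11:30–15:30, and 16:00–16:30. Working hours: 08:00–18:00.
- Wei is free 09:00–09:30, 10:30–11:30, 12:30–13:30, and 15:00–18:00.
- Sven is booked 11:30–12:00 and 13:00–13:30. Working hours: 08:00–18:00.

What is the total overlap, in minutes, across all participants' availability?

Mina free within 08:00–18:00: 09:30–10:00, 12:00–14:00, 15:30–17:00.
Isla free within 08:00–18:00: 08:00–10:00, 11:00–11:30, 15:30–16:00, 16:30–18:00.
Sven free within 08:00–18:00: 08:00–11:30, 12:00–13:00, 13:30–18:00.
Mina ∩ Kira: 09:30–10:00, 16:00–17:00.
Mina ∩ Kira ∩ Isla: 09:30–10:00, 16:30–17:00.
Mina ∩ Kira ∩ Isla ∩ Wei: 16:30–17:00.
Mina ∩ Kira ∩ Isla ∩ Wei ∩ Sven: 16:30–17:00.
Total common minutes: 30.

30 minutes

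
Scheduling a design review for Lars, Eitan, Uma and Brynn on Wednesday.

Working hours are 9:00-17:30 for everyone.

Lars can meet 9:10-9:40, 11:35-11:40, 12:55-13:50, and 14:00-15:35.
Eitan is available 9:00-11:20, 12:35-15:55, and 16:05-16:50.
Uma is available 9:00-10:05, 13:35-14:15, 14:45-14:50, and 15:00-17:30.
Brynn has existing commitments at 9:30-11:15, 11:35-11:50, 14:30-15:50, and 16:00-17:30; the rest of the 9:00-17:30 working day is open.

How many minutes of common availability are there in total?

Brynn free within 09:00–17:30: 09:00–09:30, 11:15–11:35, 11:50–14:30, 15:50–16:00.
Lars ∩ Eitan: 09:10–09:40, 12:55–13:50, 14:00–15:35.
Lars ∩ Eitan ∩ Uma: 09:10–09:40, 13:35–13:50, 14:00–14:15, 14:45–14:50, 15:00–15:35.
Lars ∩ Eitan ∩ Uma ∩ Brynn: 09:10–09:30, 13:35–13:50, 14:00–14:15.
Total common minutes: 20 + 15 + 15 = 50.

50 minutes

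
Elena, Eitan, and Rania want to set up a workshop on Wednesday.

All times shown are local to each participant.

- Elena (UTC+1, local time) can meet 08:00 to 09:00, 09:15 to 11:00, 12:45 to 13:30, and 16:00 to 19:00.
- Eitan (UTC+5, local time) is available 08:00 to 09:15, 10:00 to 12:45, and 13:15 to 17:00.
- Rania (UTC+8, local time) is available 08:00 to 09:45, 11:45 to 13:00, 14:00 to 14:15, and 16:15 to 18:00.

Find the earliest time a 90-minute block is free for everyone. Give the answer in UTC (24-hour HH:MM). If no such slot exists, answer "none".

Elena → UTC: 07:00–08:00, 08:15–10:00, 11:45–12:30, 15:00–18:00.
Eitan → UTC: 03:00–04:15, 05:00–07:45, 08:15–12:00.
Rania → UTC: 00:00–01:45, 03:45–05:00, 06:00–06:15, 08:15–10:00.
Elena ∩ Eitan: 07:00–07:45, 08:15–10:00, 11:45–12:00.
Elena ∩ Eitan ∩ Rania: 08:15–10:00.
Windows ≥ 90 min: 08:15–10:00.
Earliest such window starts at 08:15.

08:15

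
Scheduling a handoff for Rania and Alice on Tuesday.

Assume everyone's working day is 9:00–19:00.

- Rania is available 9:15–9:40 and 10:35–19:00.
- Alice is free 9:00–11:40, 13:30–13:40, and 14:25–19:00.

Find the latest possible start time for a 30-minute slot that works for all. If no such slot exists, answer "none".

Rania ∩ Alice: 09:15–09:40, 10:35–11:40, 13:30–13:40, 14:25–19:00.
Windows ≥ 30 min: 10:35–11:40, 14:25–19:00.
Latest start in the last window 14:25–19:00 is 19:00 − 30 min = 18:30.

18:30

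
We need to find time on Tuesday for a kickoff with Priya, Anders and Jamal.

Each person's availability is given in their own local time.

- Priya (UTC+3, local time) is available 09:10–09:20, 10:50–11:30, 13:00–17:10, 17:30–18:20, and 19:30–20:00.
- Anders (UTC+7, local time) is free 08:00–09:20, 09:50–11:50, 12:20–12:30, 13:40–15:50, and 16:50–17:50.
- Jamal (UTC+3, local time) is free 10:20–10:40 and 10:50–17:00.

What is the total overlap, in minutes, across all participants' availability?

Priya → UTC: 06:10–06:20, 07:50–08:30, 10:00–14:10, 14:30–15:20, 16:30–17:00.
Anders → UTC: 01:00–02:20, 02:50–04:50, 05:20–05:30, 06:40–08:50, 09:50–10:50.
Jamal → UTC: 07:20–07:40, 07:50–14:00.
Priya ∩ Anders: 07:50–08:30, 10:00–10:50.
Priya ∩ Anders ∩ Jamal: 07:50–08:30, 10:00–10:50.
Total common minutes: 40 + 50 = 90.

90 minutes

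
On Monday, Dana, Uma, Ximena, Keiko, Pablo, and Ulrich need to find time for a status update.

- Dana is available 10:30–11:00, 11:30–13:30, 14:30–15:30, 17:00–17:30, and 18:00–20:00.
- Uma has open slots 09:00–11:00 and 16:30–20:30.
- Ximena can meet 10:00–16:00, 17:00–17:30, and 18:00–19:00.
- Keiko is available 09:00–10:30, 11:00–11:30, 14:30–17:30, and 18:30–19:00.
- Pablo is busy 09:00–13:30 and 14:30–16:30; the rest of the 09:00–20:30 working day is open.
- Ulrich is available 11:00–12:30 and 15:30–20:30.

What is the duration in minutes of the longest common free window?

30 minutes

Pablo free within 09:00–20:30: 13:30–14:30, 16:30–20:30.
Dana ∩ Uma: 10:30–11:00, 17:00–17:30, 18:00–20:00.
Dana ∩ Uma ∩ Ximena: 10:30–11:00, 17:00–17:30, 18:00–19:00.
Dana ∩ Uma ∩ Ximena ∩ Keiko: 17:00–17:30, 18:30–19:00.
Dana ∩ Uma ∩ Ximena ∩ Keiko ∩ Pablo: 17:00–17:30, 18:30–19:00.
Dana ∩ Uma ∩ Ximena ∩ Keiko ∩ Pablo ∩ Ulrich: 17:00–17:30, 18:30–19:00.
Common window lengths: 30, 30 min; longest is 30.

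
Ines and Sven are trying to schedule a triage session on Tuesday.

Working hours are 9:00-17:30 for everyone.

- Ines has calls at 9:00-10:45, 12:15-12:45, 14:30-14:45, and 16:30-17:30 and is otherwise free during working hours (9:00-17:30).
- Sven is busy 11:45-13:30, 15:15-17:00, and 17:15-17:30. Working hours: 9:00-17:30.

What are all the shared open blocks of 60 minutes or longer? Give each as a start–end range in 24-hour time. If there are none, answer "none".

Ines free within 09:00–17:30: 10:45–12:15, 12:45–14:30, 14:45–16:30.
Sven free within 09:00–17:30: 09:00–11:45, 13:30–15:15, 17:00–17:15.
Ines ∩ Sven: 10:45–11:45, 13:30–14:30, 14:45–15:15.
Windows ≥ 60 min: 10:45–11:45, 13:30–14:30.

10:45–11:45, 13:30–14:30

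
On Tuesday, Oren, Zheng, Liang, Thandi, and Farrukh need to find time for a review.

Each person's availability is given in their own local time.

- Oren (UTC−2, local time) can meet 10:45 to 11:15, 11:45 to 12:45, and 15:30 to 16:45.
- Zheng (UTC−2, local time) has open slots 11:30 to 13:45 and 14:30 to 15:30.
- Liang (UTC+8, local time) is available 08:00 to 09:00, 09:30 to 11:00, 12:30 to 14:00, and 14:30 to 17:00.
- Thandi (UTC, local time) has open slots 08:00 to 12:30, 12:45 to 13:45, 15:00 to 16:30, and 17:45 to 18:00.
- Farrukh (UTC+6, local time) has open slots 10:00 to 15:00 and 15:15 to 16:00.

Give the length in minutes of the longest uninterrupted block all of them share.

0 minutes

Oren → UTC: 12:45–13:15, 13:45–14:45, 17:30–18:45.
Zheng → UTC: 13:30–15:45, 16:30–17:30.
Liang → UTC: 00:00–01:00, 01:30–03:00, 04:30–06:00, 06:30–09:00.
Thandi → UTC: 08:00–12:30, 12:45–13:45, 15:00–16:30, 17:45–18:00.
Farrukh → UTC: 04:00–09:00, 09:15–10:00.
Oren ∩ Zheng: 13:45–14:45.
Oren ∩ Zheng ∩ Liang: (none).
Oren ∩ Zheng ∩ Liang ∩ Thandi: (none).
Oren ∩ Zheng ∩ Liang ∩ Thandi ∩ Farrukh: (none).
No common window.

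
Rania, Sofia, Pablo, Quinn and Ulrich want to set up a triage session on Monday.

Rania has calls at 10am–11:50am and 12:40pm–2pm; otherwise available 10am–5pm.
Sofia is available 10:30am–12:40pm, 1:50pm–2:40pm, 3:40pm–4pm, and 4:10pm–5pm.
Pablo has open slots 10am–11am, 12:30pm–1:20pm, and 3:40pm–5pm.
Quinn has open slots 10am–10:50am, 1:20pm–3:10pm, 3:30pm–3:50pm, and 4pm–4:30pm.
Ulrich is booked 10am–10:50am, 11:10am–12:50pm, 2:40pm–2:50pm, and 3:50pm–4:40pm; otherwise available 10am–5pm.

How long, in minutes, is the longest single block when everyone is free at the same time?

Rania free within 10:00–17:00: 11:50–12:40, 14:00–17:00.
Ulrich free within 10:00–17:00: 10:50–11:10, 12:50–14:40, 14:50–15:50, 16:40–17:00.
Rania ∩ Sofia: 11:50–12:40, 14:00–14:40, 15:40–16:00, 16:10–17:00.
Rania ∩ Sofia ∩ Pablo: 12:30–12:40, 15:40–16:00, 16:10–17:00.
Rania ∩ Sofia ∩ Pablo ∩ Quinn: 15:40–15:50, 16:10–16:30.
Rania ∩ Sofia ∩ Pablo ∩ Quinn ∩ Ulrich: 15:40–15:50.
Single common window of 10 minutes.

10 minutes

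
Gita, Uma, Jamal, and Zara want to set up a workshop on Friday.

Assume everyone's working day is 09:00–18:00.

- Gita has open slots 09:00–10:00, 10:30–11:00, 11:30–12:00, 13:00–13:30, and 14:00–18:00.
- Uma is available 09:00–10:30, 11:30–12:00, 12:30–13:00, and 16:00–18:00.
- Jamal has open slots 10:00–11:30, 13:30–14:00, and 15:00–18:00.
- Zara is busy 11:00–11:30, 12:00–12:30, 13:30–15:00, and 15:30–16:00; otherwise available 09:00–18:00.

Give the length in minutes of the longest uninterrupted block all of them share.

Zara free within 09:00–18:00: 09:00–11:00, 11:30–12:00, 12:30–13:30, 15:00–15:30, 16:00–18:00.
Gita ∩ Uma: 09:00–10:00, 11:30–12:00, 16:00–18:00.
Gita ∩ Uma ∩ Jamal: 16:00–18:00.
Gita ∩ Uma ∩ Jamal ∩ Zara: 16:00–18:00.
Single common window of 120 minutes.

120 minutes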